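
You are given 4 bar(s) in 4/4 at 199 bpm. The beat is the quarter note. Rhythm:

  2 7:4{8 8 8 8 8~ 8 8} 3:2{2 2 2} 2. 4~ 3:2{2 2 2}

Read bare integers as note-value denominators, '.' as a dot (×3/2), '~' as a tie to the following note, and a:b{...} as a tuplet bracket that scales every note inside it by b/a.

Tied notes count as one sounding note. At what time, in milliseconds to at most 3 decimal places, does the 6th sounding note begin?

note 6 onset = 22/7b = 947.595ms

1. 0.0ms @ 0 + 603.015ms (2)
2. 603.015ms @ 2 + 86.145ms (2/7)
3. 689.16ms @ 16/7 + 86.145ms (2/7)
4. 775.305ms @ 18/7 + 86.145ms (2/7)
5. 861.45ms @ 20/7 + 86.145ms (2/7)
6. 947.595ms @ 22/7 + 172.29ms (4/7)
7. 1119.885ms @ 26/7 + 86.145ms (2/7)
8. 1206.03ms @ 4 + 402.01ms (4/3)
9. 1608.04ms @ 16/3 + 402.01ms (4/3)
10. 2010.05ms @ 20/3 + 402.01ms (4/3)
11. 2412.06ms @ 8 + 904.523ms (3)
12. 3316.583ms @ 11 + 703.518ms (7/3)
13. 4020.101ms @ 40/3 + 402.01ms (4/3)
14. 4422.111ms @ 44/3 + 402.01ms (4/3)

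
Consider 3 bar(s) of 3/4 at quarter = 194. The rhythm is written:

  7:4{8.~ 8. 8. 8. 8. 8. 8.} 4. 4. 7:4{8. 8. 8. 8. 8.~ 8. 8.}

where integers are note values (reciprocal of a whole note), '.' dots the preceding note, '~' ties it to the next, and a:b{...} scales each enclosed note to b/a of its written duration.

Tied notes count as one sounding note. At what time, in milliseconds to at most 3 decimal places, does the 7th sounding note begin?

1. 0.0ms @ 0 + 265.096ms (6/7)
2. 265.096ms @ 6/7 + 132.548ms (3/7)
3. 397.644ms @ 9/7 + 132.548ms (3/7)
4. 530.191ms @ 12/7 + 132.548ms (3/7)
5. 662.739ms @ 15/7 + 132.548ms (3/7)
6. 795.287ms @ 18/7 + 132.548ms (3/7)
7. 927.835ms @ 3 + 463.918ms (3/2)
8. 1391.753ms @ 9/2 + 463.918ms (3/2)
9. 1855.67ms @ 6 + 132.548ms (3/7)
10. 1988.218ms @ 45/7 + 132.548ms (3/7)
11. 2120.766ms @ 48/7 + 132.548ms (3/7)
12. 2253.314ms @ 51/7 + 132.548ms (3/7)
13. 2385.862ms @ 54/7 + 265.096ms (6/7)
14. 2650.957ms @ 60/7 + 132.548ms (3/7)

note 7 onset = 3b = 927.835ms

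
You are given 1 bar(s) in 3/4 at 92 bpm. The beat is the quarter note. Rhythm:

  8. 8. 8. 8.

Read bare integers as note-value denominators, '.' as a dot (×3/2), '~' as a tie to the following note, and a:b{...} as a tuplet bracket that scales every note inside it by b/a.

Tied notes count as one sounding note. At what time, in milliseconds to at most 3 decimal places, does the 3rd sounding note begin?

note 3 onset = 3/2b = 978.261ms

1. 0.0ms @ 0 + 489.13ms (3/4)
2. 489.13ms @ 3/4 + 489.13ms (3/4)
3. 978.261ms @ 3/2 + 489.13ms (3/4)
4. 1467.391ms @ 9/4 + 489.13ms (3/4)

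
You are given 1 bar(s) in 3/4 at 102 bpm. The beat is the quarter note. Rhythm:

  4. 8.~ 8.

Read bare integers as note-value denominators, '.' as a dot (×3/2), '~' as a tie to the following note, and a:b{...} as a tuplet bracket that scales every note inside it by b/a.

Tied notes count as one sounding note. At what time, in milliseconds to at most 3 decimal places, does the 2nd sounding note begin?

note 2 onset = 3/2b = 882.353ms

1. 0.0ms @ 0 + 882.353ms (3/2)
2. 882.353ms @ 3/2 + 882.353ms (3/2)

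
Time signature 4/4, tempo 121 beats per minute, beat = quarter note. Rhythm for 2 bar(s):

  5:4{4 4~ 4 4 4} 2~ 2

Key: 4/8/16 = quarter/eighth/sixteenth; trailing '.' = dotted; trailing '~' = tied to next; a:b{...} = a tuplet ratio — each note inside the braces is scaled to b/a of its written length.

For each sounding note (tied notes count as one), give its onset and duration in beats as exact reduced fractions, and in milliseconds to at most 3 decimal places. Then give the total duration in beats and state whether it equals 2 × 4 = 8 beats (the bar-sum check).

1) 0.0ms=0b +396.694ms=4/5b
2) 396.694ms=4/5b +793.388ms=8/5b
3) 1190.083ms=12/5b +396.694ms=4/5b
4) 1586.777ms=16/5b +396.694ms=4/5b
5) 1983.471ms=4b +1983.471ms=4b
Σ=8b of 8 (121bpm 4/4) — PASS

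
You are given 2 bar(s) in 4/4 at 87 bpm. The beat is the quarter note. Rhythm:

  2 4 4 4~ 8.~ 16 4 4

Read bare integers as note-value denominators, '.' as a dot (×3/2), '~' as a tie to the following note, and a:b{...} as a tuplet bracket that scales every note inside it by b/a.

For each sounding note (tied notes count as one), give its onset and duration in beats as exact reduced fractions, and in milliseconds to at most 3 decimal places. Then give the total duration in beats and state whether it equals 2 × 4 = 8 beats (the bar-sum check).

1) 0.0ms=0b +1379.31ms=2b
2) 1379.31ms=2b +689.655ms=1b
3) 2068.966ms=3b +689.655ms=1b
4) 2758.621ms=4b +1379.31ms=2b
5) 4137.931ms=6b +689.655ms=1b
6) 4827.586ms=7b +689.655ms=1b
Σ=8b of 8 (87bpm 4/4) — PASS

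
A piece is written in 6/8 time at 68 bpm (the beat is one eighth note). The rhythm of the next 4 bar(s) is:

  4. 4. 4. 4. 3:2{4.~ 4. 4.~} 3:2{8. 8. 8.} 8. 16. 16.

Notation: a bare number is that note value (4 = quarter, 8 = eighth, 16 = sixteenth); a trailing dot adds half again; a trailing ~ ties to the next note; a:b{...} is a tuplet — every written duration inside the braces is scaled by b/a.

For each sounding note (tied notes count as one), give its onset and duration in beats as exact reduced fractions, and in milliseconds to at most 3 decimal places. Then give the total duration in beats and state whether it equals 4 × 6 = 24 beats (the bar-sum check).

1) 0.0ms=0b +2647.059ms=3b
2) 2647.059ms=3b +2647.059ms=3b
3) 5294.118ms=6b +2647.059ms=3b
4) 7941.176ms=9b +2647.059ms=3b
5) 10588.235ms=12b +3529.412ms=4b
6) 14117.647ms=16b +2647.059ms=3b
7) 16764.706ms=19b +882.353ms=1b
8) 17647.059ms=20b +882.353ms=1b
9) 18529.412ms=21b +1323.529ms=3/2b
10) 19852.941ms=45/2b +661.765ms=3/4b
11) 20514.706ms=93/4b +661.765ms=3/4b
Σ=24b of 24 (68bpm 6/8) — PASS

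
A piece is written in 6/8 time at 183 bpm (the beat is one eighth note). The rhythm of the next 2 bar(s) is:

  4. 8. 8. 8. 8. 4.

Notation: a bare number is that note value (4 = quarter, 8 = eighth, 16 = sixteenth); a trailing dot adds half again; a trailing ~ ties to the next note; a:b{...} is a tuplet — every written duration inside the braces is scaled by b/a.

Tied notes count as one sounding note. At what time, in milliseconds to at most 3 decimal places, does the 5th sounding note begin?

1. 0.0ms @ 0 + 983.607ms (3)
2. 983.607ms @ 3 + 491.803ms (3/2)
3. 1475.41ms @ 9/2 + 491.803ms (3/2)
4. 1967.213ms @ 6 + 491.803ms (3/2)
5. 2459.016ms @ 15/2 + 491.803ms (3/2)
6. 2950.82ms @ 9 + 983.607ms (3)

note 5 onset = 15/2b = 2459.016ms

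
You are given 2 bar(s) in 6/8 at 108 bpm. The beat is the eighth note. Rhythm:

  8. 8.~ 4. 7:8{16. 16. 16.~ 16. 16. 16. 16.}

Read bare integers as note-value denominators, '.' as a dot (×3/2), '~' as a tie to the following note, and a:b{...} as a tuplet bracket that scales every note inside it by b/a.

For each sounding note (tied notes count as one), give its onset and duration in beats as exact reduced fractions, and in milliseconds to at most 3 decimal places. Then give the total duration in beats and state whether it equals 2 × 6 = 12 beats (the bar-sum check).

1) 0.0ms=0b +833.333ms=3/2b
2) 833.333ms=3/2b +2500.0ms=9/2b
3) 3333.333ms=6b +476.19ms=6/7b
4) 3809.524ms=48/7b +476.19ms=6/7b
5) 4285.714ms=54/7b +952.381ms=12/7b
6) 5238.095ms=66/7b +476.19ms=6/7b
7) 5714.286ms=72/7b +476.19ms=6/7b
8) 6190.476ms=78/7b +476.19ms=6/7b
Σ=12b of 12 (108bpm 6/8) — PASS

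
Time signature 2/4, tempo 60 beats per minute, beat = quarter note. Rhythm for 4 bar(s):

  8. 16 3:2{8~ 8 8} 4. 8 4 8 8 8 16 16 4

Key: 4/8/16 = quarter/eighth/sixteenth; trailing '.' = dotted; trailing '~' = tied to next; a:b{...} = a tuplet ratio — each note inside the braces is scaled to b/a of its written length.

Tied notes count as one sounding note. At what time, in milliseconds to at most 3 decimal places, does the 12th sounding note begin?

1. 0.0ms @ 0 + 750.0ms (3/4)
2. 750.0ms @ 3/4 + 250.0ms (1/4)
3. 1000.0ms @ 1 + 666.667ms (2/3)
4. 1666.667ms @ 5/3 + 333.333ms (1/3)
5. 2000.0ms @ 2 + 1500.0ms (3/2)
6. 3500.0ms @ 7/2 + 500.0ms (1/2)
7. 4000.0ms @ 4 + 1000.0ms (1)
8. 5000.0ms @ 5 + 500.0ms (1/2)
9. 5500.0ms @ 11/2 + 500.0ms (1/2)
10. 6000.0ms @ 6 + 500.0ms (1/2)
11. 6500.0ms @ 13/2 + 250.0ms (1/4)
12. 6750.0ms @ 27/4 + 250.0ms (1/4)
13. 7000.0ms @ 7 + 1000.0ms (1)

note 12 onset = 27/4b = 6750.0ms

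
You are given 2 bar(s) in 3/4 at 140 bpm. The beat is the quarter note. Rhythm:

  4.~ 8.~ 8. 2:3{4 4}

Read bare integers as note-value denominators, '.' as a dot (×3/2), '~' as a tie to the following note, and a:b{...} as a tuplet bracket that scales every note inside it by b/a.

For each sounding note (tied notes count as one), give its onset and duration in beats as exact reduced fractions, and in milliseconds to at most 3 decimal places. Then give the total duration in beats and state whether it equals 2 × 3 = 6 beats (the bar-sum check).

1) 0.0ms=0b +1285.714ms=3b
2) 1285.714ms=3b +642.857ms=3/2b
3) 1928.571ms=9/2b +642.857ms=3/2b
Σ=6b of 6 (140bpm 3/4) — PASS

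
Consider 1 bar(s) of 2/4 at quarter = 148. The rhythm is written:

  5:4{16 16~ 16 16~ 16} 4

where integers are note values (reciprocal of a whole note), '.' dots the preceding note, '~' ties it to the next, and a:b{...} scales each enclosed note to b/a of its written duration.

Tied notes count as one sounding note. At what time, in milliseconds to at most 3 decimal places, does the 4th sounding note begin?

note 4 onset = 1b = 405.405ms

1. 0.0ms @ 0 + 81.081ms (1/5)
2. 81.081ms @ 1/5 + 162.162ms (2/5)
3. 243.243ms @ 3/5 + 162.162ms (2/5)
4. 405.405ms @ 1 + 405.405ms (1)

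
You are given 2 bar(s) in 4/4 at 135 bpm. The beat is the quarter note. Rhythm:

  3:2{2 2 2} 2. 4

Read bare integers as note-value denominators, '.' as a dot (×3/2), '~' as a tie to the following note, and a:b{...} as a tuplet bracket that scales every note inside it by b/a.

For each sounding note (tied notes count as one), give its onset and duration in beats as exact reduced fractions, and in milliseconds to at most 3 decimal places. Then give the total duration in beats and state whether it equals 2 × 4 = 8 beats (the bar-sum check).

1) 0.0ms=0b +592.593ms=4/3b
2) 592.593ms=4/3b +592.593ms=4/3b
3) 1185.185ms=8/3b +592.593ms=4/3b
4) 1777.778ms=4b +1333.333ms=3b
5) 3111.111ms=7b +444.444ms=1b
Σ=8b of 8 (135bpm 4/4) — PASS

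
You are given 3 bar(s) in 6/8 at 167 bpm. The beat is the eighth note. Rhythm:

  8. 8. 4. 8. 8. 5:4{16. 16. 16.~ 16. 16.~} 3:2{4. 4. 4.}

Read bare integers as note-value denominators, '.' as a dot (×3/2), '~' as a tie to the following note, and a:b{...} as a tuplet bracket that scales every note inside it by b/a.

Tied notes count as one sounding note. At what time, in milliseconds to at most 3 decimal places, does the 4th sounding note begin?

1. 0.0ms @ 0 + 538.922ms (3/2)
2. 538.922ms @ 3/2 + 538.922ms (3/2)
3. 1077.844ms @ 3 + 1077.844ms (3)
4. 2155.689ms @ 6 + 538.922ms (3/2)
5. 2694.611ms @ 15/2 + 538.922ms (3/2)
6. 3233.533ms @ 9 + 215.569ms (3/5)
7. 3449.102ms @ 48/5 + 215.569ms (3/5)
8. 3664.671ms @ 51/5 + 431.138ms (6/5)
9. 4095.808ms @ 57/5 + 934.132ms (13/5)
10. 5029.94ms @ 14 + 718.563ms (2)
11. 5748.503ms @ 16 + 718.563ms (2)

note 4 onset = 6b = 2155.689ms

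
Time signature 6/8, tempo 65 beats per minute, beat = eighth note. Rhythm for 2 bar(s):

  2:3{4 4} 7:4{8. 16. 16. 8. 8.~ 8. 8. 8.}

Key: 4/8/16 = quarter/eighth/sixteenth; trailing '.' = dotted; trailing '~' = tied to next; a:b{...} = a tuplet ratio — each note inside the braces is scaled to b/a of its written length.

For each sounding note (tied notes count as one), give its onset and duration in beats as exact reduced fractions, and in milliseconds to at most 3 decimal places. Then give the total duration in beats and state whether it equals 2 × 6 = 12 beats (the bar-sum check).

1) 0.0ms=0b +2769.231ms=3b
2) 2769.231ms=3b +2769.231ms=3b
3) 5538.462ms=6b +791.209ms=6/7b
4) 6329.67ms=48/7b +395.604ms=3/7b
5) 6725.275ms=51/7b +395.604ms=3/7b
6) 7120.879ms=54/7b +791.209ms=6/7b
7) 7912.088ms=60/7b +1582.418ms=12/7b
8) 9494.505ms=72/7b +791.209ms=6/7b
9) 10285.714ms=78/7b +791.209ms=6/7b
Σ=12b of 12 (65bpm 6/8) — PASS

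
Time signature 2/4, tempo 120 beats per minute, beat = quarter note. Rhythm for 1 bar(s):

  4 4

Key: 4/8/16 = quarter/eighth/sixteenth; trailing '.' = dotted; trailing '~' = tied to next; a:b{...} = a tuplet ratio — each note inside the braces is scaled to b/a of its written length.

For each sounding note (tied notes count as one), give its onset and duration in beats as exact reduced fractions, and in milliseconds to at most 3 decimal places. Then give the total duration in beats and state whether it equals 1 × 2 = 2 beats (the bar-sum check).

1) 0.0ms=0b +500.0ms=1b
2) 500.0ms=1b +500.0ms=1b
Σ=2b of 2 (120bpm 2/4) — PASS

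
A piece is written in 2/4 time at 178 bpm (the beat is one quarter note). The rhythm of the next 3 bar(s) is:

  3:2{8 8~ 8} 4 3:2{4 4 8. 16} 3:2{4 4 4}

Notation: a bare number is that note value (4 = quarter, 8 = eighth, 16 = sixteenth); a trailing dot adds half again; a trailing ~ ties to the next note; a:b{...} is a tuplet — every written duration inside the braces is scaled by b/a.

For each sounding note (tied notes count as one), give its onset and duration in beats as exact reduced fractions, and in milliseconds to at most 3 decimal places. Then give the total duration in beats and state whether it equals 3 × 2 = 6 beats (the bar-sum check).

1) 0.0ms=0b +112.36ms=1/3b
2) 112.36ms=1/3b +224.719ms=2/3b
3) 337.079ms=1b +337.079ms=1b
4) 674.157ms=2b +224.719ms=2/3b
5) 898.876ms=8/3b +224.719ms=2/3b
6) 1123.596ms=10/3b +168.539ms=1/2b
7) 1292.135ms=23/6b +56.18ms=1/6b
8) 1348.315ms=4b +224.719ms=2/3b
9) 1573.034ms=14/3b +224.719ms=2/3b
10) 1797.753ms=16/3b +224.719ms=2/3b
Σ=6b of 6 (178bpm 2/4) — PASS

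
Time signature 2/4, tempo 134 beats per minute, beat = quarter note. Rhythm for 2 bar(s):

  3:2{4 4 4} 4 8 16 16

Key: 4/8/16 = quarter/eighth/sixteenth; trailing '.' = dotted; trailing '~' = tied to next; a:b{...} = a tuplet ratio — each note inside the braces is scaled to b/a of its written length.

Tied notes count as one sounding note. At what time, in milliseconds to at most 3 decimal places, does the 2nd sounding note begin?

note 2 onset = 2/3b = 298.507ms

1. 0.0ms @ 0 + 298.507ms (2/3)
2. 298.507ms @ 2/3 + 298.507ms (2/3)
3. 597.015ms @ 4/3 + 298.507ms (2/3)
4. 895.522ms @ 2 + 447.761ms (1)
5. 1343.284ms @ 3 + 223.881ms (1/2)
6. 1567.164ms @ 7/2 + 111.94ms (1/4)
7. 1679.104ms @ 15/4 + 111.94ms (1/4)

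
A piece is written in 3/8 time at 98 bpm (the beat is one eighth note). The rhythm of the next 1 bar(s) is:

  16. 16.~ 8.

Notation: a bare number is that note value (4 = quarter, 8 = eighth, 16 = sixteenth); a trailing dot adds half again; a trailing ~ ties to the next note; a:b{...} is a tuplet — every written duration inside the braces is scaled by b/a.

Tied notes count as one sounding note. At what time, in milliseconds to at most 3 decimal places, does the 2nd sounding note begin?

1. 0.0ms @ 0 + 459.184ms (3/4)
2. 459.184ms @ 3/4 + 1377.551ms (9/4)

note 2 onset = 3/4b = 459.184ms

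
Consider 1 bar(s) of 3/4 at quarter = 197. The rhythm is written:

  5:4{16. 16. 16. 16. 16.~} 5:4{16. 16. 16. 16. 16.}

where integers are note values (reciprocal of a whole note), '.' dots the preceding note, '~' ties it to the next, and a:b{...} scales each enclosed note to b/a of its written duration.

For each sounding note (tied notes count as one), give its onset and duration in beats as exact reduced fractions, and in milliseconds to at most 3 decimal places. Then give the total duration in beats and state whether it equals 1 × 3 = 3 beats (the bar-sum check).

1) 0.0ms=0b +91.371ms=3/10b
2) 91.371ms=3/10b +91.371ms=3/10b
3) 182.741ms=3/5b +91.371ms=3/10b
4) 274.112ms=9/10b +91.371ms=3/10b
5) 365.482ms=6/5b +182.741ms=3/5b
6) 548.223ms=9/5b +91.371ms=3/10b
7) 639.594ms=21/10b +91.371ms=3/10b
8) 730.964ms=12/5b +91.371ms=3/10b
9) 822.335ms=27/10b +91.371ms=3/10b
Σ=3b of 3 (197bpm 3/4) — PASS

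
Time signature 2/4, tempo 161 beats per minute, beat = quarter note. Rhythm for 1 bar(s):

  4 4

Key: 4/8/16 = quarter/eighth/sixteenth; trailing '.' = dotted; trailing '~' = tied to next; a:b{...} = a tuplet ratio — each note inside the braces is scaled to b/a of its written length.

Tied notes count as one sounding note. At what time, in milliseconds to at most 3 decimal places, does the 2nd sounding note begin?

1. 0.0ms @ 0 + 372.671ms (1)
2. 372.671ms @ 1 + 372.671ms (1)

note 2 onset = 1b = 372.671ms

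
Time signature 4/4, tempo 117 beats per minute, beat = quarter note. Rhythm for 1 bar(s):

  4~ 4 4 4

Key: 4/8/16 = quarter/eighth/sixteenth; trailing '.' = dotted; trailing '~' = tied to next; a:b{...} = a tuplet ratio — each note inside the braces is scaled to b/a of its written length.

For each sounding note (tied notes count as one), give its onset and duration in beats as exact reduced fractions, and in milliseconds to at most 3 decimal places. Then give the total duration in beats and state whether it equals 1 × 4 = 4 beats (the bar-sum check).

1) 0.0ms=0b +1025.641ms=2b
2) 1025.641ms=2b +512.821ms=1b
3) 1538.462ms=3b +512.821ms=1b
Σ=4b of 4 (117bpm 4/4) — PASS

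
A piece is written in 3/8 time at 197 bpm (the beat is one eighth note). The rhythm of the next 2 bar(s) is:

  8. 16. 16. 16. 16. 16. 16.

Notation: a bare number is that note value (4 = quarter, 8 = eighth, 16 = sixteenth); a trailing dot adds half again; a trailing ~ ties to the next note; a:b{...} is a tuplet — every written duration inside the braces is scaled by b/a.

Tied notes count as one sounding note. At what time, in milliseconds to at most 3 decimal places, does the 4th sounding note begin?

1. 0.0ms @ 0 + 456.853ms (3/2)
2. 456.853ms @ 3/2 + 228.426ms (3/4)
3. 685.279ms @ 9/4 + 228.426ms (3/4)
4. 913.706ms @ 3 + 228.426ms (3/4)
5. 1142.132ms @ 15/4 + 228.426ms (3/4)
6. 1370.558ms @ 9/2 + 228.426ms (3/4)
7. 1598.985ms @ 21/4 + 228.426ms (3/4)

note 4 onset = 3b = 913.706ms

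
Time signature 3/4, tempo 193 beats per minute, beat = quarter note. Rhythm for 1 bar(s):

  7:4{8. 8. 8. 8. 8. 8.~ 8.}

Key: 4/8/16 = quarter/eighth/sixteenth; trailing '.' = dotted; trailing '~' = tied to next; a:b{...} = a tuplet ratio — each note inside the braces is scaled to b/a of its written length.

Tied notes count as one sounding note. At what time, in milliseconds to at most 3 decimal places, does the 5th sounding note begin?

note 5 onset = 12/7b = 532.939ms

1. 0.0ms @ 0 + 133.235ms (3/7)
2. 133.235ms @ 3/7 + 133.235ms (3/7)
3. 266.469ms @ 6/7 + 133.235ms (3/7)
4. 399.704ms @ 9/7 + 133.235ms (3/7)
5. 532.939ms @ 12/7 + 133.235ms (3/7)
6. 666.173ms @ 15/7 + 266.469ms (6/7)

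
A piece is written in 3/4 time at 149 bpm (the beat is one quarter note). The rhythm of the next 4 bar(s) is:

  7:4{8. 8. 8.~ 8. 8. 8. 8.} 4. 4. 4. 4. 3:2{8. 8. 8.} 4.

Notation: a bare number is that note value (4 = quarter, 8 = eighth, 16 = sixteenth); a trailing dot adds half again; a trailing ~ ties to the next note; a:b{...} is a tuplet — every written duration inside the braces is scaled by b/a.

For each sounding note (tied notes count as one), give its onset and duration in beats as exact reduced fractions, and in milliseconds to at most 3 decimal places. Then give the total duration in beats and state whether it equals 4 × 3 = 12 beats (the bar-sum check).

1) 0.0ms=0b +172.579ms=3/7b
2) 172.579ms=3/7b +172.579ms=3/7b
3) 345.158ms=6/7b +345.158ms=6/7b
4) 690.316ms=12/7b +172.579ms=3/7b
5) 862.895ms=15/7b +172.579ms=3/7b
6) 1035.475ms=18/7b +172.579ms=3/7b
7) 1208.054ms=3b +604.027ms=3/2b
8) 1812.081ms=9/2b +604.027ms=3/2b
9) 2416.107ms=6b +604.027ms=3/2b
10) 3020.134ms=15/2b +604.027ms=3/2b
11) 3624.161ms=9b +201.342ms=1/2b
12) 3825.503ms=19/2b +201.342ms=1/2b
13) 4026.846ms=10b +201.342ms=1/2b
14) 4228.188ms=21/2b +604.027ms=3/2b
Σ=12b of 12 (149bpm 3/4) — PASS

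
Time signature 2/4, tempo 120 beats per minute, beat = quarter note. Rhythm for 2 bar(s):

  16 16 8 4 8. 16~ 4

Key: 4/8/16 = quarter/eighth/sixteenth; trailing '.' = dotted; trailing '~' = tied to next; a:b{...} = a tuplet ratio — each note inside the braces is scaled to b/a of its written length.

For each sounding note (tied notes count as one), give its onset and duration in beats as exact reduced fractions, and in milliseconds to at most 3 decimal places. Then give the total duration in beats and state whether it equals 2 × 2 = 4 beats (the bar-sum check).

1) 0.0ms=0b +125.0ms=1/4b
2) 125.0ms=1/4b +125.0ms=1/4b
3) 250.0ms=1/2b +250.0ms=1/2b
4) 500.0ms=1b +500.0ms=1b
5) 1000.0ms=2b +375.0ms=3/4b
6) 1375.0ms=11/4b +625.0ms=5/4b
Σ=4b of 4 (120bpm 2/4) — PASS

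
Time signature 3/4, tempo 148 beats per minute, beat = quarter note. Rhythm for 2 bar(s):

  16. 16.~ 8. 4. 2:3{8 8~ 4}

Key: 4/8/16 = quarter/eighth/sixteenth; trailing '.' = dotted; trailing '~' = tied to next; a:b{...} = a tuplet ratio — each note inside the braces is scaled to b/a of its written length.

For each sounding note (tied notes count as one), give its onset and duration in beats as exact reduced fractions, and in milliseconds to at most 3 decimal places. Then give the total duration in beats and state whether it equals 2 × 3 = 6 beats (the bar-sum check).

1) 0.0ms=0b +152.027ms=3/8b
2) 152.027ms=3/8b +456.081ms=9/8b
3) 608.108ms=3/2b +608.108ms=3/2b
4) 1216.216ms=3b +304.054ms=3/4b
5) 1520.27ms=15/4b +912.162ms=9/4b
Σ=6b of 6 (148bpm 3/4) — PASS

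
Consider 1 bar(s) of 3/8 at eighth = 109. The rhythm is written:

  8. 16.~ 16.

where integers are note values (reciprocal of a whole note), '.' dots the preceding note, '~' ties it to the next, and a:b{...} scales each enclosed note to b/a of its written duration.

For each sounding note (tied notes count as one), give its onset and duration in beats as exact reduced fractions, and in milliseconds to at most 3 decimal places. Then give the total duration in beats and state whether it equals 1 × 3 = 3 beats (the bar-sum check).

1) 0.0ms=0b +825.688ms=3/2b
2) 825.688ms=3/2b +825.688ms=3/2b
Σ=3b of 3 (109bpm 3/8) — PASS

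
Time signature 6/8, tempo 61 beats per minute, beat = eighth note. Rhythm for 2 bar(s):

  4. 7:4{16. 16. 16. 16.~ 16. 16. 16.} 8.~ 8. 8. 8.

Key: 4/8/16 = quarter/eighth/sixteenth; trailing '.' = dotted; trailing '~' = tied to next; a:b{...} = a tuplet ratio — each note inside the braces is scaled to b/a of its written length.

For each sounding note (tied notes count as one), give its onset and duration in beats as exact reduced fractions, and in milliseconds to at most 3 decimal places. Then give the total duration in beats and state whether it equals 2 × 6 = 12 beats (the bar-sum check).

1) 0.0ms=0b +2950.82ms=3b
2) 2950.82ms=3b +421.546ms=3/7b
3) 3372.365ms=24/7b +421.546ms=3/7b
4) 3793.911ms=27/7b +421.546ms=3/7b
5) 4215.457ms=30/7b +843.091ms=6/7b
6) 5058.548ms=36/7b +421.546ms=3/7b
7) 5480.094ms=39/7b +421.546ms=3/7b
8) 5901.639ms=6b +2950.82ms=3b
9) 8852.459ms=9b +1475.41ms=3/2b
10) 10327.869ms=21/2b +1475.41ms=3/2b
Σ=12b of 12 (61bpm 6/8) — PASS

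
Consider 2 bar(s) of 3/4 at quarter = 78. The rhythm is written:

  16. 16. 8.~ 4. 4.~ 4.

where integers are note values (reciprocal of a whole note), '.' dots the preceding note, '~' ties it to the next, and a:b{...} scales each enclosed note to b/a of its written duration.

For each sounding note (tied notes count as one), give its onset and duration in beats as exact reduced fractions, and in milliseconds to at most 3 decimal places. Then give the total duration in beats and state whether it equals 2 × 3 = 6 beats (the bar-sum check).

1) 0.0ms=0b +288.462ms=3/8b
2) 288.462ms=3/8b +288.462ms=3/8b
3) 576.923ms=3/4b +1730.769ms=9/4b
4) 2307.692ms=3b +2307.692ms=3b
Σ=6b of 6 (78bpm 3/4) — PASS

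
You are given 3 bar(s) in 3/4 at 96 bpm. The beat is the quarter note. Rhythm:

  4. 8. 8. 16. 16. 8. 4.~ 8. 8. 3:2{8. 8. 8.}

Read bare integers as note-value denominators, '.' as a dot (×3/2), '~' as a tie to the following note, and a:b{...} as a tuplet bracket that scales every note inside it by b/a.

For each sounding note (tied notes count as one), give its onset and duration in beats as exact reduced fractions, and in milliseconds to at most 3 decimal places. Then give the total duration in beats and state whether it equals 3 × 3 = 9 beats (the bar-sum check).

1) 0.0ms=0b +937.5ms=3/2b
2) 937.5ms=3/2b +468.75ms=3/4b
3) 1406.25ms=9/4b +468.75ms=3/4b
4) 1875.0ms=3b +234.375ms=3/8b
5) 2109.375ms=27/8b +234.375ms=3/8b
6) 2343.75ms=15/4b +468.75ms=3/4b
7) 2812.5ms=9/2b +1406.25ms=9/4b
8) 4218.75ms=27/4b +468.75ms=3/4b
9) 4687.5ms=15/2b +312.5ms=1/2b
10) 5000.0ms=8b +312.5ms=1/2b
11) 5312.5ms=17/2b +312.5ms=1/2b
Σ=9b of 9 (96bpm 3/4) — PASS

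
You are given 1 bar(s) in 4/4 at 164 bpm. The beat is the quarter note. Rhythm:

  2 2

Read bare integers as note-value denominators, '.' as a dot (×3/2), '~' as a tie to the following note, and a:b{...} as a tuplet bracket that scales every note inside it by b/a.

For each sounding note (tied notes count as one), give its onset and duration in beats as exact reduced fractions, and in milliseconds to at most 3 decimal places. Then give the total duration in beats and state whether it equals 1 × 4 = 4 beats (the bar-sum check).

1) 0.0ms=0b +731.707ms=2b
2) 731.707ms=2b +731.707ms=2b
Σ=4b of 4 (164bpm 4/4) — PASS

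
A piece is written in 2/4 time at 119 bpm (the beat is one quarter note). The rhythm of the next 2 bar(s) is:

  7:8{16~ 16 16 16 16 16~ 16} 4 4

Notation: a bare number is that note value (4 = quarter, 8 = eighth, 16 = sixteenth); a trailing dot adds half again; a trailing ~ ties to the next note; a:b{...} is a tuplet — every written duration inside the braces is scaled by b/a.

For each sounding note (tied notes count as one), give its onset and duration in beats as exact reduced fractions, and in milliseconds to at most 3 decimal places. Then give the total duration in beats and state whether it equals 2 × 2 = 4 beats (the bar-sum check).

1) 0.0ms=0b +288.115ms=4/7b
2) 288.115ms=4/7b +144.058ms=2/7b
3) 432.173ms=6/7b +144.058ms=2/7b
4) 576.23ms=8/7b +144.058ms=2/7b
5) 720.288ms=10/7b +288.115ms=4/7b
6) 1008.403ms=2b +504.202ms=1b
7) 1512.605ms=3b +504.202ms=1b
Σ=4b of 4 (119bpm 2/4) — PASS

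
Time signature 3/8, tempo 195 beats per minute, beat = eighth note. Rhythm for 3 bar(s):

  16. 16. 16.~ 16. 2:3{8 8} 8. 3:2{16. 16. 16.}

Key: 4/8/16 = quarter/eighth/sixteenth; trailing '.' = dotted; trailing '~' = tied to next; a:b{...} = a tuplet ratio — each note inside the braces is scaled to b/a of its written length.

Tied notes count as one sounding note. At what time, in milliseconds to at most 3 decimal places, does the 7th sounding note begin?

1. 0.0ms @ 0 + 230.769ms (3/4)
2. 230.769ms @ 3/4 + 230.769ms (3/4)
3. 461.538ms @ 3/2 + 461.538ms (3/2)
4. 923.077ms @ 3 + 461.538ms (3/2)
5. 1384.615ms @ 9/2 + 461.538ms (3/2)
6. 1846.154ms @ 6 + 461.538ms (3/2)
7. 2307.692ms @ 15/2 + 153.846ms (1/2)
8. 2461.538ms @ 8 + 153.846ms (1/2)
9. 2615.385ms @ 17/2 + 153.846ms (1/2)

note 7 onset = 15/2b = 2307.692ms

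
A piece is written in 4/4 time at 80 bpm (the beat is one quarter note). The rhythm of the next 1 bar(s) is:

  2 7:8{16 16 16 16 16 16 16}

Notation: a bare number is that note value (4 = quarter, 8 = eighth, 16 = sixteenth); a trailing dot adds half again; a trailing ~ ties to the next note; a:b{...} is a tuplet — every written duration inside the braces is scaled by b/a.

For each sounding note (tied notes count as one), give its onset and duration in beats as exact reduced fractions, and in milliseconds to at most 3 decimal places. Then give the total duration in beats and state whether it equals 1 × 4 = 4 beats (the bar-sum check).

1) 0.0ms=0b +1500.0ms=2b
2) 1500.0ms=2b +214.286ms=2/7b
3) 1714.286ms=16/7b +214.286ms=2/7b
4) 1928.571ms=18/7b +214.286ms=2/7b
5) 2142.857ms=20/7b +214.286ms=2/7b
6) 2357.143ms=22/7b +214.286ms=2/7b
7) 2571.429ms=24/7b +214.286ms=2/7b
8) 2785.714ms=26/7b +214.286ms=2/7b
Σ=4b of 4 (80bpm 4/4) — PASS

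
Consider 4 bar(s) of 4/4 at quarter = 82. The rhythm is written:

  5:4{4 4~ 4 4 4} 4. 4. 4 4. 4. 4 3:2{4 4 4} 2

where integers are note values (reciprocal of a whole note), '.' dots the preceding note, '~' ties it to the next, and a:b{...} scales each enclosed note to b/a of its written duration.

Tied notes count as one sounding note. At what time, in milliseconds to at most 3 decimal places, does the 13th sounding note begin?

note 13 onset = 40/3b = 9756.098ms

1. 0.0ms @ 0 + 585.366ms (4/5)
2. 585.366ms @ 4/5 + 1170.732ms (8/5)
3. 1756.098ms @ 12/5 + 585.366ms (4/5)
4. 2341.463ms @ 16/5 + 585.366ms (4/5)
5. 2926.829ms @ 4 + 1097.561ms (3/2)
6. 4024.39ms @ 11/2 + 1097.561ms (3/2)
7. 5121.951ms @ 7 + 731.707ms (1)
8. 5853.659ms @ 8 + 1097.561ms (3/2)
9. 6951.22ms @ 19/2 + 1097.561ms (3/2)
10. 8048.78ms @ 11 + 731.707ms (1)
11. 8780.488ms @ 12 + 487.805ms (2/3)
12. 9268.293ms @ 38/3 + 487.805ms (2/3)
13. 9756.098ms @ 40/3 + 487.805ms (2/3)
14. 10243.902ms @ 14 + 1463.415ms (2)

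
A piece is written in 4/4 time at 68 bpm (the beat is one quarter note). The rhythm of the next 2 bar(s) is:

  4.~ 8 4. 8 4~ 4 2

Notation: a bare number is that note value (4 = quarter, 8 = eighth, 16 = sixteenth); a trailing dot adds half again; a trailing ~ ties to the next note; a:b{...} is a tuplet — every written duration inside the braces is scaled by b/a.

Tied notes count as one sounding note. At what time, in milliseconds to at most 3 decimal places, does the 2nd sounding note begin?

note 2 onset = 2b = 1764.706ms

1. 0.0ms @ 0 + 1764.706ms (2)
2. 1764.706ms @ 2 + 1323.529ms (3/2)
3. 3088.235ms @ 7/2 + 441.176ms (1/2)
4. 3529.412ms @ 4 + 1764.706ms (2)
5. 5294.118ms @ 6 + 1764.706ms (2)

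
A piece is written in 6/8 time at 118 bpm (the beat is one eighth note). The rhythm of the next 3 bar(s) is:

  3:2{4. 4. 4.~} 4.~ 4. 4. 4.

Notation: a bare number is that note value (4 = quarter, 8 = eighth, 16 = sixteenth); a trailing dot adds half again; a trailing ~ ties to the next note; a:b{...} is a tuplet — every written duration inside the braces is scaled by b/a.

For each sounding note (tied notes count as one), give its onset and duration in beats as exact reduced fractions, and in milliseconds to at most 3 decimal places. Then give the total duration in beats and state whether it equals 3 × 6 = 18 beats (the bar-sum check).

1) 0.0ms=0b +1016.949ms=2b
2) 1016.949ms=2b +1016.949ms=2b
3) 2033.898ms=4b +4067.797ms=8b
4) 6101.695ms=12b +1525.424ms=3b
5) 7627.119ms=15b +1525.424ms=3b
Σ=18b of 18 (118bpm 6/8) — PASS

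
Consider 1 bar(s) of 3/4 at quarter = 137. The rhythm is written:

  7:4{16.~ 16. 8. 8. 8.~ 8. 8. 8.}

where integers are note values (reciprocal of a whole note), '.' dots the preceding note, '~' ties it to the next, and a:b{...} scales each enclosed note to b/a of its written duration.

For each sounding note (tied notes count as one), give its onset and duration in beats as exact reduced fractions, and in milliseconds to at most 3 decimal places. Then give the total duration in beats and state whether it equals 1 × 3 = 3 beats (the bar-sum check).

1) 0.0ms=0b +187.696ms=3/7b
2) 187.696ms=3/7b +187.696ms=3/7b
3) 375.391ms=6/7b +187.696ms=3/7b
4) 563.087ms=9/7b +375.391ms=6/7b
5) 938.478ms=15/7b +187.696ms=3/7b
6) 1126.173ms=18/7b +187.696ms=3/7b
Σ=3b of 3 (137bpm 3/4) — PASS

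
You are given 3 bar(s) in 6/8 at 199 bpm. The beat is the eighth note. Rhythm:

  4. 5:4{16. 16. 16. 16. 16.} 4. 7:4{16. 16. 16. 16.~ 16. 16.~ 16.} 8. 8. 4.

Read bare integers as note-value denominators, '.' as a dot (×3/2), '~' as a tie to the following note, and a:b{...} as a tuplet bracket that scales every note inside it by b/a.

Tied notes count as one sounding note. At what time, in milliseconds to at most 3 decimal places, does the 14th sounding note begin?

note 14 onset = 27/2b = 4070.352ms

1. 0.0ms @ 0 + 904.523ms (3)
2. 904.523ms @ 3 + 180.905ms (3/5)
3. 1085.427ms @ 18/5 + 180.905ms (3/5)
4. 1266.332ms @ 21/5 + 180.905ms (3/5)
5. 1447.236ms @ 24/5 + 180.905ms (3/5)
6. 1628.141ms @ 27/5 + 180.905ms (3/5)
7. 1809.045ms @ 6 + 904.523ms (3)
8. 2713.568ms @ 9 + 129.218ms (3/7)
9. 2842.785ms @ 66/7 + 129.218ms (3/7)
10. 2972.003ms @ 69/7 + 129.218ms (3/7)
11. 3101.22ms @ 72/7 + 258.435ms (6/7)
12. 3359.655ms @ 78/7 + 258.435ms (6/7)
13. 3618.09ms @ 12 + 452.261ms (3/2)
14. 4070.352ms @ 27/2 + 452.261ms (3/2)
15. 4522.613ms @ 15 + 904.523ms (3)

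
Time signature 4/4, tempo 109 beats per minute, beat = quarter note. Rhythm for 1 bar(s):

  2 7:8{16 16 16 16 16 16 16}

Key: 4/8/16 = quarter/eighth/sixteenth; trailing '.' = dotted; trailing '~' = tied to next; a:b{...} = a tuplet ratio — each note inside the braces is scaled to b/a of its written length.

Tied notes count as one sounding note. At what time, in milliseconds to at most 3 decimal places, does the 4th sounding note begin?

1. 0.0ms @ 0 + 1100.917ms (2)
2. 1100.917ms @ 2 + 157.274ms (2/7)
3. 1258.191ms @ 16/7 + 157.274ms (2/7)
4. 1415.465ms @ 18/7 + 157.274ms (2/7)
5. 1572.739ms @ 20/7 + 157.274ms (2/7)
6. 1730.013ms @ 22/7 + 157.274ms (2/7)
7. 1887.287ms @ 24/7 + 157.274ms (2/7)
8. 2044.561ms @ 26/7 + 157.274ms (2/7)

note 4 onset = 18/7b = 1415.465ms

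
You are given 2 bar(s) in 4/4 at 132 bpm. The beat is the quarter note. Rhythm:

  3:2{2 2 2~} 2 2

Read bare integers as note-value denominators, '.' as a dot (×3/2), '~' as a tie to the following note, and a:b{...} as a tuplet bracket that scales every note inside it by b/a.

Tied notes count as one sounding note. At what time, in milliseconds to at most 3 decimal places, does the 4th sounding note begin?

note 4 onset = 6b = 2727.273ms

1. 0.0ms @ 0 + 606.061ms (4/3)
2. 606.061ms @ 4/3 + 606.061ms (4/3)
3. 1212.121ms @ 8/3 + 1515.152ms (10/3)
4. 2727.273ms @ 6 + 909.091ms (2)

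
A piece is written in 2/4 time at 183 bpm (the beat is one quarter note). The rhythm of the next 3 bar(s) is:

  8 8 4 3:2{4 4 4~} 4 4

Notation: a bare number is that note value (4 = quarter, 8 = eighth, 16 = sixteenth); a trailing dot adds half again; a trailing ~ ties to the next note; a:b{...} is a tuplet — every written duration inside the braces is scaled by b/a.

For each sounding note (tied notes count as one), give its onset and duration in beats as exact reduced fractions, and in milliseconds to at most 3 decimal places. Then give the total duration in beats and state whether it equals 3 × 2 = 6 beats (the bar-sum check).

1) 0.0ms=0b +163.934ms=1/2b
2) 163.934ms=1/2b +163.934ms=1/2b
3) 327.869ms=1b +327.869ms=1b
4) 655.738ms=2b +218.579ms=2/3b
5) 874.317ms=8/3b +218.579ms=2/3b
6) 1092.896ms=10/3b +546.448ms=5/3b
7) 1639.344ms=5b +327.869ms=1b
Σ=6b of 6 (183bpm 2/4) — PASS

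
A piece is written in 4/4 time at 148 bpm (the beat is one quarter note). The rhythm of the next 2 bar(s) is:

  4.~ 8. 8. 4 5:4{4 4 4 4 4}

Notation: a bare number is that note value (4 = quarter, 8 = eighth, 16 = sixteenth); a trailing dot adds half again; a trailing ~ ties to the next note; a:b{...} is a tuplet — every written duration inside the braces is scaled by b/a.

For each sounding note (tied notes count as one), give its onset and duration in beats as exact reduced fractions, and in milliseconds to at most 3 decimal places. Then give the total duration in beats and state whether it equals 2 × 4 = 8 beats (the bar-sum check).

1) 0.0ms=0b +912.162ms=9/4b
2) 912.162ms=9/4b +304.054ms=3/4b
3) 1216.216ms=3b +405.405ms=1b
4) 1621.622ms=4b +324.324ms=4/5b
5) 1945.946ms=24/5b +324.324ms=4/5b
6) 2270.27ms=28/5b +324.324ms=4/5b
7) 2594.595ms=32/5b +324.324ms=4/5b
8) 2918.919ms=36/5b +324.324ms=4/5b
Σ=8b of 8 (148bpm 4/4) — PASS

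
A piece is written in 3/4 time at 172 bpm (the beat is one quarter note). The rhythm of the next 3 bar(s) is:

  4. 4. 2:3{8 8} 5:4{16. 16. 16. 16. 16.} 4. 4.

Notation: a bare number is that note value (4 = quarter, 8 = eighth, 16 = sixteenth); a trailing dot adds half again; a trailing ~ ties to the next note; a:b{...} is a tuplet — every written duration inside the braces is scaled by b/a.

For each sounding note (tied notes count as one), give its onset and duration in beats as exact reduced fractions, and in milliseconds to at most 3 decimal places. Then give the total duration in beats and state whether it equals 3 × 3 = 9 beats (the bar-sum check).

1) 0.0ms=0b +523.256ms=3/2b
2) 523.256ms=3/2b +523.256ms=3/2b
3) 1046.512ms=3b +261.628ms=3/4b
4) 1308.14ms=15/4b +261.628ms=3/4b
5) 1569.767ms=9/2b +104.651ms=3/10b
6) 1674.419ms=24/5b +104.651ms=3/10b
7) 1779.07ms=51/10b +104.651ms=3/10b
8) 1883.721ms=27/5b +104.651ms=3/10b
9) 1988.372ms=57/10b +104.651ms=3/10b
10) 2093.023ms=6b +523.256ms=3/2b
11) 2616.279ms=15/2b +523.256ms=3/2b
Σ=9b of 9 (172bpm 3/4) — PASS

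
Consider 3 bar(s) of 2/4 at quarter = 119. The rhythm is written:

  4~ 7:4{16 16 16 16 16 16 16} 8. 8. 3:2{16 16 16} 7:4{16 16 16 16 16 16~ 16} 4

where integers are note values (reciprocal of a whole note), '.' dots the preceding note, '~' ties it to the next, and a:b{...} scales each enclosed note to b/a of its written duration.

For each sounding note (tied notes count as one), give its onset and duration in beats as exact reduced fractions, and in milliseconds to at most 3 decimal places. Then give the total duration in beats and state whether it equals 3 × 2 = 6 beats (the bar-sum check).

1) 0.0ms=0b +576.23ms=8/7b
2) 576.23ms=8/7b +72.029ms=1/7b
3) 648.259ms=9/7b +72.029ms=1/7b
4) 720.288ms=10/7b +72.029ms=1/7b
5) 792.317ms=11/7b +72.029ms=1/7b
6) 864.346ms=12/7b +72.029ms=1/7b
7) 936.375ms=13/7b +72.029ms=1/7b
8) 1008.403ms=2b +378.151ms=3/4b
9) 1386.555ms=11/4b +378.151ms=3/4b
10) 1764.706ms=7/2b +84.034ms=1/6b
11) 1848.739ms=11/3b +84.034ms=1/6b
12) 1932.773ms=23/6b +84.034ms=1/6b
13) 2016.807ms=4b +72.029ms=1/7b
14) 2088.836ms=29/7b +72.029ms=1/7b
15) 2160.864ms=30/7b +72.029ms=1/7b
16) 2232.893ms=31/7b +72.029ms=1/7b
17) 2304.922ms=32/7b +72.029ms=1/7b
18) 2376.951ms=33/7b +144.058ms=2/7b
19) 2521.008ms=5b +504.202ms=1b
Σ=6b of 6 (119bpm 2/4) — PASS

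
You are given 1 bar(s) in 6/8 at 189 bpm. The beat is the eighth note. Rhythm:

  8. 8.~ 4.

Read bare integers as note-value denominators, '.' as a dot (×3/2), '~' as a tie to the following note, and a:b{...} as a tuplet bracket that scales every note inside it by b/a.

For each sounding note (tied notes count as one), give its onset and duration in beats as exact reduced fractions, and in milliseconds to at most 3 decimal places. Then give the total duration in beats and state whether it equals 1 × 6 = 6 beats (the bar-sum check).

1) 0.0ms=0b +476.19ms=3/2b
2) 476.19ms=3/2b +1428.571ms=9/2b
Σ=6b of 6 (189bpm 6/8) — PASS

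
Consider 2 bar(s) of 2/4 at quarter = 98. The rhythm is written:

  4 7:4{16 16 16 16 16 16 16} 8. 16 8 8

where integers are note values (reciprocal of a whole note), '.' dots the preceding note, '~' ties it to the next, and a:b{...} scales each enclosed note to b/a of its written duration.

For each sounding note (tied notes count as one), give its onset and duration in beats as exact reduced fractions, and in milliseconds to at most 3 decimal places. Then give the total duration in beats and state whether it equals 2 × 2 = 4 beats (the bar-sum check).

1) 0.0ms=0b +612.245ms=1b
2) 612.245ms=1b +87.464ms=1/7b
3) 699.708ms=8/7b +87.464ms=1/7b
4) 787.172ms=9/7b +87.464ms=1/7b
5) 874.636ms=10/7b +87.464ms=1/7b
6) 962.099ms=11/7b +87.464ms=1/7b
7) 1049.563ms=12/7b +87.464ms=1/7b
8) 1137.026ms=13/7b +87.464ms=1/7b
9) 1224.49ms=2b +459.184ms=3/4b
10) 1683.673ms=11/4b +153.061ms=1/4b
11) 1836.735ms=3b +306.122ms=1/2b
12) 2142.857ms=7/2b +306.122ms=1/2b
Σ=4b of 4 (98bpm 2/4) — PASS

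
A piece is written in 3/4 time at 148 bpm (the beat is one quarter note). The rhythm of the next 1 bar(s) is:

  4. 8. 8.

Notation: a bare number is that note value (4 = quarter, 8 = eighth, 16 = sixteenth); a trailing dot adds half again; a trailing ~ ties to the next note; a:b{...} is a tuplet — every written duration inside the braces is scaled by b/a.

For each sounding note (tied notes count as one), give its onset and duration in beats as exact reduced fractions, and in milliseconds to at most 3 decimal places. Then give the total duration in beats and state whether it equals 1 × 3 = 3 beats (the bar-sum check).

1) 0.0ms=0b +608.108ms=3/2b
2) 608.108ms=3/2b +304.054ms=3/4b
3) 912.162ms=9/4b +304.054ms=3/4b
Σ=3b of 3 (148bpm 3/4) — PASS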